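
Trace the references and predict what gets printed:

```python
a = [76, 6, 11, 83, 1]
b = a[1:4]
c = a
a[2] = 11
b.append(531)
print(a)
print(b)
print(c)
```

Key concept: slice vs alias.
Step by step:
`a = [76, 6, 11, 83, 1]` → a = [76, 6, 11, 83, 1]
`b = a[1:4]` → b = [6, 11, 83]
`c = a` → c = [76, 6, 11, 83, 1] (same object as a)
`a[2] = 11` → a = [76, 6, 11, 83, 1] (same object as c)
`b.append(531)` → b = [6, 11, 83, 531]
`print(a)` → prints [76, 6, 11, 83, 1]
`print(b)` → prints [6, 11, 83, 531]
`print(c)` → prints [76, 6, 11, 83, 1]

Answer:
[76, 6, 11, 83, 1]
[6, 11, 83, 531]
[76, 6, 11, 83, 1]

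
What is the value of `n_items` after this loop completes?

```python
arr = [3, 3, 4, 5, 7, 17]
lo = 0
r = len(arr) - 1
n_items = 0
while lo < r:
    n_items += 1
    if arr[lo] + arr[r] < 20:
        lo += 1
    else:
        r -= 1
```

Steps to find pair summing to 20
`n_items` takes the values: 0 → 1 → 2 → 3 → 4 → 5

Answer: 5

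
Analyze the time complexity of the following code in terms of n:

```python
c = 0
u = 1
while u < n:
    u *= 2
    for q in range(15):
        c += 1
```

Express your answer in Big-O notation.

Each loop level contributes: log n × 1. Multiplying the contributions gives O(log n).

Answer: O(log n)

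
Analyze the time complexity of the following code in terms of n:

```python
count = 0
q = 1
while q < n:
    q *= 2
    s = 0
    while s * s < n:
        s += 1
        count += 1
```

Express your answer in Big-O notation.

Each loop level contributes: log n × √n. Multiplying the contributions gives O(√n log n).

Answer: O(√n log n)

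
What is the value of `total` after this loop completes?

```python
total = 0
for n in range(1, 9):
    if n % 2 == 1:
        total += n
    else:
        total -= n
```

Add odd, subtract even
`total` takes the values: 0 → 1 → -1 → 2 → -2 → 3 → -3 → 4 → -4

Answer: -4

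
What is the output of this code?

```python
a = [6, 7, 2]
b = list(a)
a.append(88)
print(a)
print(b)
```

Key concept: list() constructor creates copy.
Step by step:
`a = [6, 7, 2]` → a = [6, 7, 2]
`b = list(a)` → b = [6, 7, 2]
`a.append(88)` → a = [6, 7, 2, 88]
`print(a)` → prints [6, 7, 2, 88]
`print(b)` → prints [6, 7, 2]

Answer:
[6, 7, 2, 88]
[6, 7, 2]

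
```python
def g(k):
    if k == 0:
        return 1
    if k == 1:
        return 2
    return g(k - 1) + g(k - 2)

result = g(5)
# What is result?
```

Build up from base cases: g(0)=1, g(1)=2, g(2)=3, g(3)=5, g(4)=8, g(5)=13

Answer: 13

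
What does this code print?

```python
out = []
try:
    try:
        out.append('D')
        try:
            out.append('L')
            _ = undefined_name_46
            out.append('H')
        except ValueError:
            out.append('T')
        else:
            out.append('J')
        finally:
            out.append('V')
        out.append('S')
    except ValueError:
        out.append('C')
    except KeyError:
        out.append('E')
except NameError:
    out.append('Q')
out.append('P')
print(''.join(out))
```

Execution trace: 'D' (try body) → 'L' (inner try body) → 'V' (inner finally) → 'Q' (outer except NameError) → 'P' (after the try/except). Output: DLVQP

Answer: DLVQP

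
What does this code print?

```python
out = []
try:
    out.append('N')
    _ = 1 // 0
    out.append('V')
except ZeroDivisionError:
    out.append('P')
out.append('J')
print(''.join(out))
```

Execution trace: 'N' (try body) → 'P' (except ZeroDivisionError) → 'J' (after the try/except). Output: NPJ

Answer: NPJ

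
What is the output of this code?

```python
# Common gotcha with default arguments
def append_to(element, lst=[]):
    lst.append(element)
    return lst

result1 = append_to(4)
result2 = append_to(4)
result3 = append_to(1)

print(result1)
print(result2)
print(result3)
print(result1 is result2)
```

Key concept: mutable default argument gotcha.
Step by step:
`result1 = append_to(4)` → result1 = [4]
`result2 = append_to(4)` → result1 = [4, 4] (same object as result2); result2 = [4, 4] (same object as result1)
`result3 = append_to(1)` → result1 = [4, 4, 1] (same object as result2, result3); result2 = [4, 4, 1] (same object as result1, result3); result3 = [4, 4, 1] (same object as result1, result2)
`print(result1)` → prints [4, 4, 1]
`print(result2)` → prints [4, 4, 1]
`print(result3)` → prints [4, 4, 1]
`print(result1 is result2)` → prints True

Answer:
[4, 4, 1]
[4, 4, 1]
[4, 4, 1]
True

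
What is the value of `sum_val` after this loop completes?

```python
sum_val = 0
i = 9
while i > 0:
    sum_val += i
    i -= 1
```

Sum 9 down to 1
`sum_val` takes the values: 0 → 9 → 17 → 24 → 30 → 35 → 39 → 42 → 44 → 45

Answer: 45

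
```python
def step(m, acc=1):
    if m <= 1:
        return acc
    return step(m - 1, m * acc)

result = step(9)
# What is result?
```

Accumulator trace (n, acc): (9, 1) -> (8, 9) -> (7, 72) -> (6, 504) -> (5, 3024) -> (4, 15120) -> (3, 60480) -> (2, 181440) -> (1, 362880) -> return 362880

Answer: 362880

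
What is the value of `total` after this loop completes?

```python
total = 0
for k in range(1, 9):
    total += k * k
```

Sum of squares 1² to 8² = 204
`total` takes the values: 0 → 1 → 5 → 14 → 30 → 55 → 91 → 140 → 204

Answer: 204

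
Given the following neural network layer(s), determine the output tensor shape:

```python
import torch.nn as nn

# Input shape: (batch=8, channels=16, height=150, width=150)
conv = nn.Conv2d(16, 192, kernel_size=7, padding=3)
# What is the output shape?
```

Input: (8, 16, 150, 150) -> Output: (8, 192, 150, 150)

Answer: (8, 192, 150, 150)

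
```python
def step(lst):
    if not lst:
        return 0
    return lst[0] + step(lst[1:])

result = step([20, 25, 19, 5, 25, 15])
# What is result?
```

20 + 25 + 19 + 5 + 25 + 15 + 0 = 109

Answer: 109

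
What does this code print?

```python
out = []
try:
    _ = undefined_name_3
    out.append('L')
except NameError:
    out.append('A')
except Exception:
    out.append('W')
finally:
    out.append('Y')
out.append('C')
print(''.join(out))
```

Execution trace: 'A' (except NameError) → 'Y' (finally) → 'C' (after the try/except). Output: AYC

Answer: AYC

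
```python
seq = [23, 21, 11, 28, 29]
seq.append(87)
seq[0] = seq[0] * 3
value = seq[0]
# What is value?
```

Trace:
`seq = [23, 21, 11, 28, 29]` → seq = [23, 21, 11, 28, 29]
`seq.append(87)` → seq = [23, 21, 11, 28, 29, 87]
`seq[0] = seq[0] * 3` → seq = [69, 21, 11, 28, 29, 87]
`value = seq[0]` → value = 69
So value = 69

Answer: 69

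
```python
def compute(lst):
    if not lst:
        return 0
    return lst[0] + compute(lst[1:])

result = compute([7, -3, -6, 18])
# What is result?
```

7 + (-3) + (-6) + 18 + 0 = 16

Answer: 16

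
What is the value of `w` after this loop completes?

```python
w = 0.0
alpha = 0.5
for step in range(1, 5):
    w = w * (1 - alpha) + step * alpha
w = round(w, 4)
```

Moving average with lr=0.5
`w` takes the values: 0.0 → 0.5 → 1.25 → 2.125 → 3.0625

Answer: 3.0625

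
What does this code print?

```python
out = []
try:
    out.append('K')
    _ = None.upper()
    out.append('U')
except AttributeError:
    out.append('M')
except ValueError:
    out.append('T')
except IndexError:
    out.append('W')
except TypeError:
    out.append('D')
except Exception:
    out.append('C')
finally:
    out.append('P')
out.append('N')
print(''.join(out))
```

Execution trace: 'K' (try body) → 'M' (except AttributeError) → 'P' (finally) → 'N' (after the try/except). Output: KMPN

Answer: KMPN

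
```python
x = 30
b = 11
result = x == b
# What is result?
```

Trace:
`x = 30` → x = 30
`b = 11` → b = 11
`result = x == b` → result = False
So result = False

Answer: False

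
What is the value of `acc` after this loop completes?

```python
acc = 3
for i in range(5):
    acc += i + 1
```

Start at 3, add 1 to 5 = 18
`acc` takes the values: 3 → 4 → 6 → 9 → 13 → 18

Answer: 18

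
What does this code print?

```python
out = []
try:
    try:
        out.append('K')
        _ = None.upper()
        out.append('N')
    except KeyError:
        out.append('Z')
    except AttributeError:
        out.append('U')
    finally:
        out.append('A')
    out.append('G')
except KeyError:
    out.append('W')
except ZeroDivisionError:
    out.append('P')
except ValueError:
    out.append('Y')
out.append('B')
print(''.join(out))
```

Execution trace: 'K' (inner try body) → 'U' (inner except AttributeError) → 'A' (inner finally) → 'G' (try body, no exception) → 'B' (after the try/except). Output: KUAGB

Answer: KUAGB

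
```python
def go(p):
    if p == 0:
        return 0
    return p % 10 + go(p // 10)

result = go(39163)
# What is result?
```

Sum of digits of 39163: 3 + 6 + 1 + 9 + 3 = 22

Answer: 22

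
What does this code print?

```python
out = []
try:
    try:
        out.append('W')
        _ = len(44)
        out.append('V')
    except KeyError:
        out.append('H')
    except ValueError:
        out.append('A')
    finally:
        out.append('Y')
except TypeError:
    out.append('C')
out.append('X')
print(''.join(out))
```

Execution trace: 'W' (inner try body) → 'Y' (inner finally) → 'C' (outer except TypeError) → 'X' (after the try/except). Output: WYCX

Answer: WYCX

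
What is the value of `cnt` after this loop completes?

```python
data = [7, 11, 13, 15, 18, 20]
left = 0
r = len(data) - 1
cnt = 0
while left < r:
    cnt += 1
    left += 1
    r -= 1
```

Iterations until pointers meet (list length 6)
`cnt` takes the values: 0 → 1 → 2 → 3

Answer: 3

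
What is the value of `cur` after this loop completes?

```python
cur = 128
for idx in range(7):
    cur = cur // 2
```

Halve 7 times: 128 // 2^7 = 1
`cur` takes the values: 128 → 64 → 32 → 16 → 8 → 4 → 2 → 1

Answer: 1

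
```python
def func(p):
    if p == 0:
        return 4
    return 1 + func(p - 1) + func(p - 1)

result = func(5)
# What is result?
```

func(p) = 1 + 2·func(p-1), func(0)=4. Closed form: (4+1)·2^5 - 1 = 159.

Answer: 159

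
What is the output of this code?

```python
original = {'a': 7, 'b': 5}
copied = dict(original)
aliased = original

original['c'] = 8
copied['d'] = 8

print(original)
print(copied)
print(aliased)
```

Key concept: dict() creates copy, assignment creates alias.
Step by step:
`original = {'a': 7, 'b': 5}` → original = {'a': 7, 'b': 5}
`copied = dict(original)` → copied = {'a': 7, 'b': 5}
`aliased = original` → aliased = {'a': 7, 'b': 5} (same object as original)
`original['c'] = 8` → original = {'a': 7, 'b': 5, 'c': 8} (same object as aliased); aliased = {'a': 7, 'b': 5, 'c': 8} (same object as original)
`copied['d'] = 8` → copied = {'a': 7, 'b': 5, 'd': 8}
`print(original)` → prints {'a': 7, 'b': 5, 'c': 8}
`print(copied)` → prints {'a': 7, 'b': 5, 'd': 8}
`print(aliased)` → prints {'a': 7, 'b': 5, 'c': 8}

Answer:
{'a': 7, 'b': 5, 'c': 8}
{'a': 7, 'b': 5, 'd': 8}
{'a': 7, 'b': 5, 'c': 8}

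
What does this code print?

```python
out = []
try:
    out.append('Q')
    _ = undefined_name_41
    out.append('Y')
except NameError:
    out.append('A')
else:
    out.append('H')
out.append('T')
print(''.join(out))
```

Execution trace: 'Q' (try body) → 'A' (except NameError) → 'T' (after the try/except). Output: QAT

Answer: QAT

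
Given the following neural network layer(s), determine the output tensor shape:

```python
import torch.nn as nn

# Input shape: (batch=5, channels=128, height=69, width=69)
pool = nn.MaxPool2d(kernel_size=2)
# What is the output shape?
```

Input: (5, 128, 69, 69) -> Output: (5, 128, 34, 34)

Answer: (5, 128, 34, 34)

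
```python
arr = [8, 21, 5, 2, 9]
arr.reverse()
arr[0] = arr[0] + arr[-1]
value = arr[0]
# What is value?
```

Trace:
`arr = [8, 21, 5, 2, 9]` → arr = [8, 21, 5, 2, 9]
`arr.reverse()` → arr = [9, 2, 5, 21, 8]
`arr[0] = arr[0] + arr[-1]` → arr = [17, 2, 5, 21, 8]
`value = arr[0]` → value = 17
So value = 17

Answer: 17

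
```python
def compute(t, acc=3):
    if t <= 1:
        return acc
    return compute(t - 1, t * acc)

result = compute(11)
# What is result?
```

Accumulator trace (n, acc): (11, 3) -> (10, 33) -> (9, 330) -> (8, 2970) -> (7, 23760) -> (6, 166320) -> (5, 997920) -> (4, 4989600) -> (3, 19958400) -> (2, 59875200) -> (1, 119750400) -> return 119750400

Answer: 119750400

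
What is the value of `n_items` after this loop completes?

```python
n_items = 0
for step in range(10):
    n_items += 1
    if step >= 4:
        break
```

Loop breaks when step reaches 4, n_items is 5
`n_items` takes the values: 0 → 1 → 2 → 3 → 4 → 5

Answer: 5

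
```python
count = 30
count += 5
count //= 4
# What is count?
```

Trace:
`count = 30` → count = 30
`count += 5` → count = 35
`count //= 4` → count = 8
So count = 8

Answer: 8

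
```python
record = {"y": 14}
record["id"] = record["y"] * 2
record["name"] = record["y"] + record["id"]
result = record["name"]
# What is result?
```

Trace:
`record = {"y": 14}` → record = {'y': 14}
`record["id"] = record["y"] * 2` → record = {'y': 14, 'id': 28}
`record["name"] = record["y"] + record["id"]` → record = {'y': 14, 'id': 28, 'name': 42}
`result = record["name"]` → result = 42
So result = 42

Answer: 42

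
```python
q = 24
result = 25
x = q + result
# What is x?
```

Trace:
`q = 24` → q = 24
`result = 25` → result = 25
`x = q + result` → x = 49
So x = 49

Answer: 49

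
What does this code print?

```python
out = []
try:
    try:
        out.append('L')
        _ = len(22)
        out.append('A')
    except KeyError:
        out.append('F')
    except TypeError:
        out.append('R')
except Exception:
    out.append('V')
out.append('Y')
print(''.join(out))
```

Execution trace: 'L' (inner try body) → 'R' (inner except TypeError) → 'Y' (after the try/except). Output: LRY

Answer: LRY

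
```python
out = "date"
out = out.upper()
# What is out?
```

Trace:
`out = "date"` → out = 'date'
`out = out.upper()` → out = 'DATE'
So out = 'DATE'

Answer: 'DATE'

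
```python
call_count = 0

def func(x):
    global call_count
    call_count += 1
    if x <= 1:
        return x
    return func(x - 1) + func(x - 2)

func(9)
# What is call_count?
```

Calls(x) = 1 + Calls(x-1) + Calls(x-2); Calls(0)=Calls(1)=1. For x=9 this gives 109.

Answer: 109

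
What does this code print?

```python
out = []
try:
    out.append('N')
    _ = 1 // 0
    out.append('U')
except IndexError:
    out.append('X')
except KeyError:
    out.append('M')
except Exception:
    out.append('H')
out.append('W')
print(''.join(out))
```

Execution trace: 'N' (try body) → 'H' (except Exception) → 'W' (after the try/except). Output: NHW

Answer: NHW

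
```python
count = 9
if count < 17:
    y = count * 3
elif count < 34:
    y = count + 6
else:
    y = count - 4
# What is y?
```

Trace:
`count = 9` → count = 9
`if count < 17: ...` → count < 17 is True → y = 27
So y = 27

Answer: 27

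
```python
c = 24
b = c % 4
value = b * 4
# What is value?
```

Trace:
`c = 24` → c = 24
`b = c % 4` → b = 0
`value = b * 4` → value = 0
So value = 0

Answer: 0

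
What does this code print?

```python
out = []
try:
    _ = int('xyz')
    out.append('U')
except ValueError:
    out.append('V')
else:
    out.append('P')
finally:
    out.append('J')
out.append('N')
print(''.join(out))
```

Execution trace: 'V' (except ValueError) → 'J' (finally) → 'N' (after the try/except). Output: VJN

Answer: VJN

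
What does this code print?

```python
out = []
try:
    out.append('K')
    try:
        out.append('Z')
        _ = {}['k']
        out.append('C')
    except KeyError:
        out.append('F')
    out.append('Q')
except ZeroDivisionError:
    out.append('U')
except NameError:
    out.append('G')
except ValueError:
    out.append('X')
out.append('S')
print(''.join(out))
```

Execution trace: 'K' (try body) → 'Z' (inner try body) → 'F' (inner except KeyError) → 'Q' (try body, no exception) → 'S' (after the try/except). Output: KZFQS

Answer: KZFQS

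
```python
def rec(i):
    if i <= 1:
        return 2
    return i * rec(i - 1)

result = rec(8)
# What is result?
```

rec(8) = 8 * 7 * 6 * 5 * 4 * 3 * 2 * 2 = 80640

Answer: 80640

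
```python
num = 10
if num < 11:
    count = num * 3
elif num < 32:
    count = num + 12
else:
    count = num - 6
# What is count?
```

Trace:
`num = 10` → num = 10
`if num < 11: ...` → num < 11 is True → count = 30
So count = 30

Answer: 30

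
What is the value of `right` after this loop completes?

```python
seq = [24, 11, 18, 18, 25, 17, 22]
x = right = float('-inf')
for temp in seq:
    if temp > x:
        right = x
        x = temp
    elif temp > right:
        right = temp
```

Second largest (with repeats) in [24, 11, 18, 18, 25, 17, 22]
`right` takes the values: -inf → 11 → 18 → 24

Answer: 24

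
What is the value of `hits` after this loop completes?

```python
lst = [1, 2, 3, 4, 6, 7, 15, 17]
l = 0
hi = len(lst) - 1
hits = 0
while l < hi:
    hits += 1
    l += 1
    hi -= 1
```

Iterations until pointers meet (list length 8)
`hits` takes the values: 0 → 1 → 2 → 3 → 4

Answer: 4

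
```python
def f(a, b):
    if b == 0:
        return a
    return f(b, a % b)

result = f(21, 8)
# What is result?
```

f(21, 8) -> f(8, 5) -> f(5, 3) -> f(3, 2) -> f(2, 1) -> f(1, 0) -> 1

Answer: 1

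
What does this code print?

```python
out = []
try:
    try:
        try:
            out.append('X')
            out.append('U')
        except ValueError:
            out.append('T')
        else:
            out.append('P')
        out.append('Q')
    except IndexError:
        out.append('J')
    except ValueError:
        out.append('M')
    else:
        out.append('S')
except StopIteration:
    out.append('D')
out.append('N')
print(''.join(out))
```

Execution trace: 'X' (inner try body) → 'U' (inner try body, no exception) → 'P' (inner else) → 'Q' (try body, no exception) → 'S' (else) → 'N' (after the try/except). Output: XUPQSN

Answer: XUPQSN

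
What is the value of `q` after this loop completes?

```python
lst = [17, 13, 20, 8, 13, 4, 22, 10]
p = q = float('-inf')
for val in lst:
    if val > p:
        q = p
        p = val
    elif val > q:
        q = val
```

Second largest (with repeats) in [17, 13, 20, 8, 13, 4, 22, 10]
`q` takes the values: -inf → 13 → 17 → 20

Answer: 20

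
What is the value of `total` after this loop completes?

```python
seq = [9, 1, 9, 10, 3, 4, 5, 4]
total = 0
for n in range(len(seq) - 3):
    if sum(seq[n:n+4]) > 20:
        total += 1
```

Count windows with sum > 20
`total` takes the values: 0 → 1 → 2 → 3 → 4

Answer: 4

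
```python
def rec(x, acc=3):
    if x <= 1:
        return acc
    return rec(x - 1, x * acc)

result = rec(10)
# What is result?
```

Accumulator trace (n, acc): (10, 3) -> (9, 30) -> (8, 270) -> (7, 2160) -> (6, 15120) -> (5, 90720) -> (4, 453600) -> (3, 1814400) -> (2, 5443200) -> (1, 10886400) -> return 10886400

Answer: 10886400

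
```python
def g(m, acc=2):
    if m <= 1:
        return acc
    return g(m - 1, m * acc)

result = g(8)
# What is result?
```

Accumulator trace (n, acc): (8, 2) -> (7, 16) -> (6, 112) -> (5, 672) -> (4, 3360) -> (3, 13440) -> (2, 40320) -> (1, 80640) -> return 80640

Answer: 80640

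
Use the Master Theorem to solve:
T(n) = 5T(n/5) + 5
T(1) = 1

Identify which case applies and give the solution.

a=5, b=5, f(n)=5. log_5(5) = 1. Since c=0 < 1, Case 1 applies: T(n) = Θ(n^log_b(a)) = O(n).

Answer: O(n) - Case 1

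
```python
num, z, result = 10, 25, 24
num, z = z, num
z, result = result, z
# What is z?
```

Trace:
`num, z, result = 10, 25, 24` → num = 10; z = 25; result = 24
`num, z = z, num` → num = 25; z = 10
`z, result = result, z` → z = 24; result = 10
So z = 24

Answer: 24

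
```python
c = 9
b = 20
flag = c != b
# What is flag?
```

Trace:
`c = 9` → c = 9
`b = 20` → b = 20
`flag = c != b` → flag = True
So flag = True

Answer: True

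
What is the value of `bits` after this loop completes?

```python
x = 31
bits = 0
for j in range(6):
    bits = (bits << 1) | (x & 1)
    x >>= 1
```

Reverse lowest 6 bits of 31
`bits` takes the values: 0 → 1 → 3 → 7 → 15 → 31 → 62

Answer: 62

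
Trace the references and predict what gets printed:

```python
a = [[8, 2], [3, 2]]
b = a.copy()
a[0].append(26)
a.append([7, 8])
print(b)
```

Key concept: shallow copy with nested lists.
Step by step:
`a = [[8, 2], [3, 2]]` → a = [[8, 2], [3, 2]]
`b = a.copy()` → b = [[8, 2], [3, 2]]
`a[0].append(26)` → a = [[8, 2, 26], [3, 2]]; b = [[8, 2, 26], [3, 2]]
`a.append([7, 8])` → a = [[8, 2, 26], [3, 2], [7, 8]]
`print(b)` → prints [[8, 2, 26], [3, 2]]

Answer: [[8, 2, 26], [3, 2]]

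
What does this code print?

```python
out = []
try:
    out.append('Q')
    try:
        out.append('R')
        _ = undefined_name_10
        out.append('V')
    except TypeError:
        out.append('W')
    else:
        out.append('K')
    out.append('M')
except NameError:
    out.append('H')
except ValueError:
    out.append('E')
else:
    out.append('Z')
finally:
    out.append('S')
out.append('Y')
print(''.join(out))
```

Execution trace: 'Q' (try body) → 'R' (inner try body) → 'H' (except NameError) → 'S' (finally) → 'Y' (after the try/except). Output: QRHSY

Answer: QRHSY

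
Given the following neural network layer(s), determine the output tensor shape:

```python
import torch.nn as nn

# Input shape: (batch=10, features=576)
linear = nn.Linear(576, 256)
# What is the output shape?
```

Input: (10, 576) -> Output: (10, 256)

Answer: (10, 256)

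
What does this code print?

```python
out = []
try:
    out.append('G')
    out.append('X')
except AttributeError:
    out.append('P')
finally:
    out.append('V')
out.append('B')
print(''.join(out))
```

Execution trace: 'G' (try body) → 'X' (try body, no exception) → 'V' (finally) → 'B' (after the try/except). Output: GXVB

Answer: GXVB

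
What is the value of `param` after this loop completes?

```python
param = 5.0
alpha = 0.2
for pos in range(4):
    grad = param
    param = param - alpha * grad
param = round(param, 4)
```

Gradient descent: w = 5.0 * (1 - 0.2)^4
`param` takes the values: 5.0 → 4.0 → 3.2 → 2.56 → 2.048

Answer: 2.048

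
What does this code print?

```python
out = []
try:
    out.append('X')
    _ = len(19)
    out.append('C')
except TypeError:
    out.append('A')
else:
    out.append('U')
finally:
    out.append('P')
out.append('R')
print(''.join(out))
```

Execution trace: 'X' (try body) → 'A' (except TypeError) → 'P' (finally) → 'R' (after the try/except). Output: XAPR

Answer: XAPR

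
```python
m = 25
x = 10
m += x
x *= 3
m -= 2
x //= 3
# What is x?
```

Trace:
`m = 25` → m = 25
`x = 10` → x = 10
`m += x` → m = 35
`x *= 3` → x = 30
`m -= 2` → m = 33
`x //= 3` → x = 10
So x = 10

Answer: 10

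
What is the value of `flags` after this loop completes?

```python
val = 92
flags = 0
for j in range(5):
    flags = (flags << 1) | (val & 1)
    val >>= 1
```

Reverse lowest 5 bits of 92
`flags` takes the values: 0 → 1 → 3 → 7

Answer: 7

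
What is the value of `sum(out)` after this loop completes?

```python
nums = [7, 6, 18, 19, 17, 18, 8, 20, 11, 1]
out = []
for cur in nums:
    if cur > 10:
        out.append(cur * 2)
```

Sum of doubled values > 10
`out` takes the values: [] → [36] → [36, 38] → [36, 38, 34] → [36, 38, 34, 36] → [36, 38, 34, 36, 40] → [36, 38, 34, 36, 40, 22]
So `sum(out)` = 206

Answer: 206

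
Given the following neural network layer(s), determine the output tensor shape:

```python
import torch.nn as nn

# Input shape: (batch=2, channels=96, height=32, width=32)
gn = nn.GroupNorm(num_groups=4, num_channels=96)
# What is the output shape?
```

Input: (2, 96, 32, 32) -> Output: (2, 96, 32, 32)

Answer: (2, 96, 32, 32)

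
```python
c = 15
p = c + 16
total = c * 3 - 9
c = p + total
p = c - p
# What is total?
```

Trace:
`c = 15` → c = 15
`p = c + 16` → p = 31
`total = c * 3 - 9` → total = 36
`c = p + total` → c = 67
`p = c - p` → p = 36
So total = 36

Answer: 36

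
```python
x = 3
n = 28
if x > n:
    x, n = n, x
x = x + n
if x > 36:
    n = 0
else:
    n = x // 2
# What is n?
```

Trace:
`x = 3` → x = 3
`n = 28` → n = 28
`if x > n: ...` → x > n is False → no variable changes
`x = x + n` → x = 31
`if x > 36: ...` → x > 36 is False, take else branch → n = 15
So n = 15

Answer: 15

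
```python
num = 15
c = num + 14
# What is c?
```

Trace:
`num = 15` → num = 15
`c = num + 14` → c = 29
So c = 29

Answer: 29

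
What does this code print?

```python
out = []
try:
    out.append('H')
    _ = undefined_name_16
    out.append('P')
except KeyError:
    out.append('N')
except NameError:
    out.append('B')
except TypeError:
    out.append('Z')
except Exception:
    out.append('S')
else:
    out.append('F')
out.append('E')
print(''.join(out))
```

Execution trace: 'H' (try body) → 'B' (except NameError) → 'E' (after the try/except). Output: HBE

Answer: HBE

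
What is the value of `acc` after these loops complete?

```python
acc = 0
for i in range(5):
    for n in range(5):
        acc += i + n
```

Sum of all i+n for i,n in 5x5
`acc` takes the values: 0 → 1 → 3 → 6 → 10 → 11 → 13 → 16 → 20 → 25 → 27 → 30 → 34 → 39 → 45 → 48 → 52 → 57 → 63 → 70 → 74 → 79 → 85 → 92 → 100

Answer: 100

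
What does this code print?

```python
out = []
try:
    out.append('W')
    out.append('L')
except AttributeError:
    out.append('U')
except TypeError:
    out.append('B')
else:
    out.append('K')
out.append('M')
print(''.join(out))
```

Execution trace: 'W' (try body) → 'L' (try body, no exception) → 'K' (else) → 'M' (after the try/except). Output: WLKM

Answer: WLKM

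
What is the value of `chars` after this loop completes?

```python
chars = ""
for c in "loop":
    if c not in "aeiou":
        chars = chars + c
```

Remove vowels from 'loop'
`chars` takes the values: "" → "l" → "lp"

Answer: "lp"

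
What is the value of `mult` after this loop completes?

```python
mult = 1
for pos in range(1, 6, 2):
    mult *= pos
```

Product of 1, 3, 5, ... up to 5
`mult` takes the values: 1 → 3 → 15

Answer: 15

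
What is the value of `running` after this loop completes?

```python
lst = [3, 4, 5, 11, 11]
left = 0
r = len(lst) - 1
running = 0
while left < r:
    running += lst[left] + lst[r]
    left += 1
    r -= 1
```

Sum of pairs from ends
`running` takes the values: 0 → 14 → 29

Answer: 29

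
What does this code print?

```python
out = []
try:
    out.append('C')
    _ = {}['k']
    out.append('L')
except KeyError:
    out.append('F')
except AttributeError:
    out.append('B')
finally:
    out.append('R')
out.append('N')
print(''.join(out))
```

Execution trace: 'C' (try body) → 'F' (except KeyError) → 'R' (finally) → 'N' (after the try/except). Output: CFRN

Answer: CFRN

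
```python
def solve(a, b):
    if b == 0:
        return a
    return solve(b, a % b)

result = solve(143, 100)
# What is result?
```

solve(143, 100) -> solve(100, 43) -> solve(43, 14) -> solve(14, 1) -> solve(1, 0) -> 1

Answer: 1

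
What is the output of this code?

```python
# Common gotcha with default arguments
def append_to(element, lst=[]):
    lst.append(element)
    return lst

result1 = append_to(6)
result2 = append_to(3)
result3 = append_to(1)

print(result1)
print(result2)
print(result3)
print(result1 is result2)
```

Key concept: mutable default argument gotcha.
Step by step:
`result1 = append_to(6)` → result1 = [6]
`result2 = append_to(3)` → result1 = [6, 3] (same object as result2); result2 = [6, 3] (same object as result1)
`result3 = append_to(1)` → result1 = [6, 3, 1] (same object as result2, result3); result2 = [6, 3, 1] (same object as result1, result3); result3 = [6, 3, 1] (same object as result1, result2)
`print(result1)` → prints [6, 3, 1]
`print(result2)` → prints [6, 3, 1]
`print(result3)` → prints [6, 3, 1]
`print(result1 is result2)` → prints True

Answer:
[6, 3, 1]
[6, 3, 1]
[6, 3, 1]
True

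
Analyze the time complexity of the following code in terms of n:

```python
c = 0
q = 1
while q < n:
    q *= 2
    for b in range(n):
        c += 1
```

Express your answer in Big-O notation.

Each loop level contributes: log n × n. Multiplying the contributions gives O(n log n).

Answer: O(n log n)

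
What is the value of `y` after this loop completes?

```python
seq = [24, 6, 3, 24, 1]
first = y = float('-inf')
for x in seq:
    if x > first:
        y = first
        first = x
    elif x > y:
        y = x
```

Second largest (with repeats) in [24, 6, 3, 24, 1]
`y` takes the values: -inf → 6 → 24

Answer: 24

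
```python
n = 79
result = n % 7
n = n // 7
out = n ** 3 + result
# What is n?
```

Trace:
`n = 79` → n = 79
`result = n % 7` → result = 2
`n = n // 7` → n = 11
`out = n ** 3 + result` → out = 1333
So n = 11

Answer: 11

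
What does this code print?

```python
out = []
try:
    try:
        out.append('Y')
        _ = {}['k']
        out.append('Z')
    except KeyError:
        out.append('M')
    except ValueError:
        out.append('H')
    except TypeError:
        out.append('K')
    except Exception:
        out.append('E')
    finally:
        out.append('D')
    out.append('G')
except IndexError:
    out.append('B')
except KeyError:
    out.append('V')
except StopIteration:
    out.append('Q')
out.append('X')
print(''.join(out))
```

Execution trace: 'Y' (inner try body) → 'M' (inner except KeyError) → 'D' (inner finally) → 'G' (try body, no exception) → 'X' (after the try/except). Output: YMDGX

Answer: YMDGX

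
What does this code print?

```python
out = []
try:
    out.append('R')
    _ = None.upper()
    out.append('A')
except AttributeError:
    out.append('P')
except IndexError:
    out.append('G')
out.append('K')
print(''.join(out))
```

Execution trace: 'R' (try body) → 'P' (except AttributeError) → 'K' (after the try/except). Output: RPK

Answer: RPK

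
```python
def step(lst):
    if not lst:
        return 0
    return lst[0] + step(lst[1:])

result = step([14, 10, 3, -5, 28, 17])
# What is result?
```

14 + 10 + 3 + (-5) + 28 + 17 + 0 = 67

Answer: 67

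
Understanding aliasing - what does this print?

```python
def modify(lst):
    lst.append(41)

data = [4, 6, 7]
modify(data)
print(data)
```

Key concept: function modifies passed list.
Step by step:
`data = [4, 6, 7]` → data = [4, 6, 7]
`modify(data)` → data = [4, 6, 7, 41]
`print(data)` → prints [4, 6, 7, 41]

Answer: [4, 6, 7, 41]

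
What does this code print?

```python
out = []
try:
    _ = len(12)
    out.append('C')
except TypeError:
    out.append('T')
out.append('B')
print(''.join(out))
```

Execution trace: 'T' (except TypeError) → 'B' (after the try/except). Output: TB

Answer: TB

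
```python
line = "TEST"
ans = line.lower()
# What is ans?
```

Trace:
`line = "TEST"` → line = 'TEST'
`ans = line.lower()` → ans = 'test'
So ans = 'test'

Answer: 'test'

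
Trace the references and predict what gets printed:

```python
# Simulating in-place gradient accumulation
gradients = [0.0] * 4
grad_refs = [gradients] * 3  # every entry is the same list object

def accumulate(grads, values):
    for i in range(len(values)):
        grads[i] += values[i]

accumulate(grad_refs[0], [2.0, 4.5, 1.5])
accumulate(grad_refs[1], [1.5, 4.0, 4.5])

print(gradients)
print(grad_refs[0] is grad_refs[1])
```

Key concept: gradient accumulation aliasing.
Step by step:
`gradients = [0.0] * 4` → gradients = [0.0, 0.0, 0.0, 0.0]
`grad_refs = [gradients] * 3` → grad_refs = [[0.0, 0.0, 0.0, 0.0], [0.0, 0.0, 0.0, 0.0], [0.0, 0.0, 0.0, 0.0]]
`accumulate(grad_refs[0], [2.0, 4.5, 1.5])` → gradients = [2.0, 4.5, 1.5, 0.0]; grad_refs = [[2.0, 4.5, 1.5, 0.0], [2.0, 4.5, 1.5, 0.0], [2.0, 4.5, 1.5, 0.0]]
`accumulate(grad_refs[1], [1.5, 4.0, 4.5])` → gradients = [3.5, 8.5, 6.0, 0.0]; grad_refs = [[3.5, 8.5, 6.0, 0.0], [3.5, 8.5, 6.0, 0.0], [3.5, 8.5, 6.0, 0.0]]
`print(gradients)` → prints [3.5, 8.5, 6.0, 0.0]
`print(grad_refs[0] is grad_refs[1])` → prints True

Answer:
[3.5, 8.5, 6.0, 0.0]
True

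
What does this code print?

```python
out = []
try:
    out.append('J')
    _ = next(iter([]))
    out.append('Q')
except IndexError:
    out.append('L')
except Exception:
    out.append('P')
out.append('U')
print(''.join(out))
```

Execution trace: 'J' (try body) → 'P' (except Exception) → 'U' (after the try/except). Output: JPU

Answer: JPU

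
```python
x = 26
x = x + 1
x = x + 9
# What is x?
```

Trace:
`x = 26` → x = 26
`x = x + 1` → x = 27
`x = x + 9` → x = 36
So x = 36

Answer: 36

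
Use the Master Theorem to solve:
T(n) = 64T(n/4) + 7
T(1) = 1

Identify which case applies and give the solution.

a=64, b=4, f(n)=7. log_4(64) = 3. Since c=0 < 3, Case 1 applies: T(n) = Θ(n^log_b(a)) = O(n^3).

Answer: O(n^3) - Case 1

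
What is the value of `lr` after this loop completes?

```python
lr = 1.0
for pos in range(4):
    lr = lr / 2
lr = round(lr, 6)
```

Halving LR 4 times: 1 / 2^4
`lr` takes the values: 1.0 → 0.5 → 0.25 → 0.125 → 0.0625

Answer: 0.0625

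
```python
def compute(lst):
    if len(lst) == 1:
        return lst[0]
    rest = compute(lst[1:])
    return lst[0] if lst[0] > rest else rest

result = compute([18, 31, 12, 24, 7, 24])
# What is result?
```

Recursive max over [18, 31, 12, 24, 7, 24] = 31

Answer: 31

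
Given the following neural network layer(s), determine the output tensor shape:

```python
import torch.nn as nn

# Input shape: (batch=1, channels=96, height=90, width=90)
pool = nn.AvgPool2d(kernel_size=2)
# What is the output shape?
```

Input: (1, 96, 90, 90) -> Output: (1, 96, 45, 45)

Answer: (1, 96, 45, 45)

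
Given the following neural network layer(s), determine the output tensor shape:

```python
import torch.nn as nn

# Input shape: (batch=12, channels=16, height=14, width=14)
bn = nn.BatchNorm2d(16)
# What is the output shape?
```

Input: (12, 16, 14, 14) -> Output: (12, 16, 14, 14)

Answer: (12, 16, 14, 14)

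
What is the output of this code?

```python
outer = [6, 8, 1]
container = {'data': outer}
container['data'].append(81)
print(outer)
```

Key concept: dict holds reference to list.
Step by step:
`outer = [6, 8, 1]` → outer = [6, 8, 1]
`container = {'data': outer}` → container = {'data': [6, 8, 1]}
`container['data'].append(81)` → outer = [6, 8, 1, 81]; container = {'data': [6, 8, 1, 81]}
`print(outer)` → prints [6, 8, 1, 81]

Answer: [6, 8, 1, 81]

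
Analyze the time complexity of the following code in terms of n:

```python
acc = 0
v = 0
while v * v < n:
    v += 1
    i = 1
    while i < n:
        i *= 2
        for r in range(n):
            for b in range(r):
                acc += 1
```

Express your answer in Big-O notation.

Each loop level contributes: √n × log n × n × n. Multiplying the contributions gives O(n^2√n log n).

Answer: O(n^2√n log n)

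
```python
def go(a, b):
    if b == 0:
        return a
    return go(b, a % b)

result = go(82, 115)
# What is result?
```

go(82, 115) -> go(115, 82) -> go(82, 33) -> go(33, 16) -> go(16, 1) -> go(1, 0) -> 1

Answer: 1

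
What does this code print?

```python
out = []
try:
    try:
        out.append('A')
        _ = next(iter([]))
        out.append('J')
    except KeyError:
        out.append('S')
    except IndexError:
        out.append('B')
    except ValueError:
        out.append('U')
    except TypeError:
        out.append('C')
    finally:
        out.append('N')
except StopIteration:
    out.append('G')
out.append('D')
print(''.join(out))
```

Execution trace: 'A' (try body) → 'N' (finally) → 'G' (outer except StopIteration) → 'D' (after the try/except). Output: ANGD

Answer: ANGD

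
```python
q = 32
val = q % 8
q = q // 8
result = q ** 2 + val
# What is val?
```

Trace:
`q = 32` → q = 32
`val = q % 8` → val = 0
`q = q // 8` → q = 4
`result = q ** 2 + val` → result = 16
So val = 0

Answer: 0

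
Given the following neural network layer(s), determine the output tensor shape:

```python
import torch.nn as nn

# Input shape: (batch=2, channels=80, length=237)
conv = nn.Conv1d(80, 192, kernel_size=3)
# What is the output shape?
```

Input: (2, 80, 237) -> Output: (2, 192, 235)

Answer: (2, 192, 235)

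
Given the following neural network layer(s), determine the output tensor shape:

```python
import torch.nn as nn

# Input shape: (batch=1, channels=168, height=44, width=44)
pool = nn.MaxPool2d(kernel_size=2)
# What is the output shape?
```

Input: (1, 168, 44, 44) -> Output: (1, 168, 22, 22)

Answer: (1, 168, 22, 22)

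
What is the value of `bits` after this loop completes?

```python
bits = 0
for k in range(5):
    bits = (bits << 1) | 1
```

Build 5 consecutive 1-bits: 0b11111
`bits` takes the values: 0 → 1 → 3 → 7 → 15 → 31

Answer: 31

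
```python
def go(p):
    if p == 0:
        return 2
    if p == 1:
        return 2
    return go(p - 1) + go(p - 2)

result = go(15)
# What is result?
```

Build up from base cases: go(0)=2, go(1)=2, go(2)=4, go(3)=6, go(4)=10, go(5)=16, go(6)=26, ..., go(15)=1974

Answer: 1974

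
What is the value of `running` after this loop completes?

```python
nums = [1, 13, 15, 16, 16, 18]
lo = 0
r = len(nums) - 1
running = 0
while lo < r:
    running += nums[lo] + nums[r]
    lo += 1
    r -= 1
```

Sum of pairs from ends
`running` takes the values: 0 → 19 → 48 → 79

Answer: 79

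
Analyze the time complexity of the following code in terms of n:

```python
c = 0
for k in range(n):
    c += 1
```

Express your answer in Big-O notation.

Each loop level contributes: n. Multiplying the contributions gives O(n).

Answer: O(n)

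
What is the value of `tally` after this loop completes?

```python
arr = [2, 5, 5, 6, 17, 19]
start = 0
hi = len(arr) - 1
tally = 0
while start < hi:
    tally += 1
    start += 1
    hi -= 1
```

Iterations until pointers meet (list length 6)
`tally` takes the values: 0 → 1 → 2 → 3

Answer: 3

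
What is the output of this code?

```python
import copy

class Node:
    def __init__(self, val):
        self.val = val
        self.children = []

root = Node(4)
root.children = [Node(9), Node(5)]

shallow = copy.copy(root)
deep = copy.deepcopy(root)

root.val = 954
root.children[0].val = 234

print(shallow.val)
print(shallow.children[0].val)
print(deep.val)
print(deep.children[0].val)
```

Key concept: deep copy with custom objects.
Step by step:
`root = Node(4)` → root = Node(val=4, children=[])
`root.children = [Node(9), Node(5)]` → root = Node(val=4, children=[Node(val=9, children=[]), Node(val=5, children=[])])
`shallow = copy.copy(root)` → shallow = Node(val=4, children=[Node(val=9, children=[]), Node(val=5, children=[])])
`deep = copy.deepcopy(root)` → deep = Node(val=4, children=[Node(val=9, children=[]), Node(val=5, children=[])])
`root.val = 954` → root = Node(val=954, children=[Node(val=9, children=[]), Node(val=5, children=[])])
`root.children[0].val = 234` → root = Node(val=954, children=[Node(val=234, children=[]), Node(val=5, children=[])]); shallow = Node(val=4, children=[Node(val=234, children=[]), Node(val=5, children=[])])
`print(shallow.val)` → prints 4
`print(shallow.children[0].val)` → prints 234
`print(deep.val)` → prints 4
`print(deep.children[0].val)` → prints 9

Answer:
4
234
4
9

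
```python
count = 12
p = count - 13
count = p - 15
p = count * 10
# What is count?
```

Trace:
`count = 12` → count = 12
`p = count - 13` → p = -1
`count = p - 15` → count = -16
`p = count * 10` → p = -160
So count = -16

Answer: -16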